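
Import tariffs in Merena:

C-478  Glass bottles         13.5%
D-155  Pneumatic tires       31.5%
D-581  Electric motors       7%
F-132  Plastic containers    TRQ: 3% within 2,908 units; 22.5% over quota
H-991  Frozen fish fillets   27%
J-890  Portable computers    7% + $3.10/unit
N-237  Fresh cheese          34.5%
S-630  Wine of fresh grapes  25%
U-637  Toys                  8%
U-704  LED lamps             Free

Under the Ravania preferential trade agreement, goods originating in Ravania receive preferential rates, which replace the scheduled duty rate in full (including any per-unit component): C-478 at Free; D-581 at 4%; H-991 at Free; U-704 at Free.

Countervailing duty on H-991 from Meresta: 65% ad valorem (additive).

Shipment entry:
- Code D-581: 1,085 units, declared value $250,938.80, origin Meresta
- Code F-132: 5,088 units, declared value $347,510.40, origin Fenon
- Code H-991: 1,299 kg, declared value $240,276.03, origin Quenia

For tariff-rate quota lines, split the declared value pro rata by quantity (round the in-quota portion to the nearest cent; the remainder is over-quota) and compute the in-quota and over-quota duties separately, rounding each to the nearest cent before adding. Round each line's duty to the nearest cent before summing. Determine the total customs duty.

$121,899.89

Line 1 (D-581, Meresta, 1,085 units, $250,938.80):
Base rate for D-581 is 7%.
D-581 has an FTA preferential rate, but origin Meresta is not Ravania; base rate stands.
Duty = $250,938.80 × 7% = $17,565.72.
Line 2 (F-132, Fenon, 5,088 units, $347,510.40):
Code F-132 is under a tariff-rate quota (threshold 2,908 units). In-quota: 2,908 units at 3%; over-quota: 2,180 units at 22.5%.
Pro-rata value split: in-quota = $347,510.40 × 2,908/5,088 = $198,616.40; over-quota = $347,510.40 − $198,616.40 = $148,894.00.
In-quota duty = $198,616.40 × 3% = $5,958.49. Over-quota duty = $148,894.00 × 22.5% = $33,501.15.
Line duty = $5,958.49 + $33,501.15 = $39,459.64.
Line 3 (H-991, Quenia, 1,299 kg, $240,276.03):
Base rate for H-991 is 27%.
H-991 has an FTA preferential rate, but origin Quenia is not Ravania; base rate stands.
The additional-duty order on H-991 targets Meresta, not Quenia; it does not apply.
Duty = $240,276.03 × 27% = $64,874.53.
Total = $17,565.72 + $39,459.64 + $64,874.53 = $121,899.89.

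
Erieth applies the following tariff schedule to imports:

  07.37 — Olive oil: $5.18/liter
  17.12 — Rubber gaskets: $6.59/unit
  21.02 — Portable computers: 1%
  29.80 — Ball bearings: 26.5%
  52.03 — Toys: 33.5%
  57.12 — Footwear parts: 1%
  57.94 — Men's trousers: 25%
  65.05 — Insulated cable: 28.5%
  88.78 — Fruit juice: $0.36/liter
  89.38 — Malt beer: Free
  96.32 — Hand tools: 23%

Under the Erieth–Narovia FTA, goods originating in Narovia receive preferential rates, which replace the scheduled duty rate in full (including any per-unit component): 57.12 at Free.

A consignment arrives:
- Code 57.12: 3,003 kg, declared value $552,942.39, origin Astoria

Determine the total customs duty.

$5,529.42

Line 1 (57.12, Astoria, 3,003 kg, $552,942.39):
Base rate for 57.12 is 1%.
57.12 has an FTA preferential rate, but origin Astoria is not Narovia; base rate stands.
Duty = $552,942.39 × 1% = $5,529.42.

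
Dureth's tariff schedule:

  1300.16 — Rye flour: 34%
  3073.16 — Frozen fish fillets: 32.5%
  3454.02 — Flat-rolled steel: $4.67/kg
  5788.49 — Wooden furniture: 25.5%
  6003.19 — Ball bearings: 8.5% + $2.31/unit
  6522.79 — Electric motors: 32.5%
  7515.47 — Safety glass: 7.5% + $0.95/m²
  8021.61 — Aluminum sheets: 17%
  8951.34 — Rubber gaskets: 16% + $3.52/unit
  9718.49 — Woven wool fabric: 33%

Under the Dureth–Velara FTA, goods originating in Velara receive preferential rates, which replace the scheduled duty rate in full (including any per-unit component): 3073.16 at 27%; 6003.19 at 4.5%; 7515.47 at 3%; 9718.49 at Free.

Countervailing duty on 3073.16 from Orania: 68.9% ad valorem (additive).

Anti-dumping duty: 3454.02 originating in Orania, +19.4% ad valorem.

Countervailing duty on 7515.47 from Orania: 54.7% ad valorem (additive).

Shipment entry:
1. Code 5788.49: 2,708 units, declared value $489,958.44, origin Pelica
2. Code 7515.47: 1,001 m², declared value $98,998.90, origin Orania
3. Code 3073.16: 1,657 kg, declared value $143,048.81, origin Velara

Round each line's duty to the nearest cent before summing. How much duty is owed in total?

Line 1 (5788.49, Pelica, 2,708 units, $489,958.44):
Base rate for 5788.49 is 25.5%.
Duty = $489,958.44 × 25.5% = $124,939.40.
Line 2 (7515.47, Orania, 1,001 m², $98,998.90):
Base rate for 7515.47 is 7.5% + $0.95/m².
7515.47 has an FTA preferential rate, but origin Orania is not Velara; base rate stands.
Additional duty on 7515.47 from Orania: +54.7%. Applied ad valorem rate: 7.5% + 54.7% = 62.2%.
Duty = $98,998.90 × 62.2% + 1,001 × $0.95 = $62,528.27.
Line 3 (3073.16, Velara, 1,657 kg, $143,048.81):
Base rate for 3073.16 is 32.5%.
Origin Velara qualifies under the Dureth–Velara agreement and 3073.16 is covered: preferential rate 27% applies instead.
The additional-duty order on 3073.16 targets Orania, not Velara; it does not apply.
Duty = $143,048.81 × 27% = $38,623.18.
Total = $124,939.40 + $62,528.27 + $38,623.18 = $226,090.85.

$226,090.85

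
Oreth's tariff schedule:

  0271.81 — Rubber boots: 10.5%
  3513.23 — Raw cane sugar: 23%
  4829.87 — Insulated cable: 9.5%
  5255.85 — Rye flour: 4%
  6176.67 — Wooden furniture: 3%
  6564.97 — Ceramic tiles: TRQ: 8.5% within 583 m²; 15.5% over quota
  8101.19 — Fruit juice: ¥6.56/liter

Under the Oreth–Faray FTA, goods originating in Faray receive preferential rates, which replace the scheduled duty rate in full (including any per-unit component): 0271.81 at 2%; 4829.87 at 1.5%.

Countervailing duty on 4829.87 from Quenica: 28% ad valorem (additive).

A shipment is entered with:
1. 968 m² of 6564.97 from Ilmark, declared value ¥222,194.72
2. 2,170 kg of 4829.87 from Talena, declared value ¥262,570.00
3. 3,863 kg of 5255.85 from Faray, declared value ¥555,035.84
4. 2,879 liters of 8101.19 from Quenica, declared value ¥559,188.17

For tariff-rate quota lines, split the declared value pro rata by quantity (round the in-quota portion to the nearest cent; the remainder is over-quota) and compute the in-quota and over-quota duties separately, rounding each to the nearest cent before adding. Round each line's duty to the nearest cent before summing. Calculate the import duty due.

¥91,104.47

Line 1 (6564.97, Ilmark, 968 m², ¥222,194.72):
Code 6564.97 is under a tariff-rate quota (threshold 583 m²). In-quota: 583 m² at 8.5%; over-quota: 385 m² at 15.5%.
Pro-rata value split: in-quota = ¥222,194.72 × 583/968 = ¥133,821.82; over-quota = ¥222,194.72 − ¥133,821.82 = ¥88,372.90.
In-quota duty = ¥133,821.82 × 8.5% = ¥11,374.85. Over-quota duty = ¥88,372.90 × 15.5% = ¥13,697.80.
Line duty = ¥11,374.85 + ¥13,697.80 = ¥25,072.65.
Line 2 (4829.87, Talena, 2,170 kg, ¥262,570.00):
Base rate for 4829.87 is 9.5%.
4829.87 has an FTA preferential rate, but origin Talena is not Faray; base rate stands.
The additional-duty order on 4829.87 targets Quenica, not Talena; it does not apply.
Duty = ¥262,570.00 × 9.5% = ¥24,944.15.
Line 3 (5255.85, Faray, 3,863 kg, ¥555,035.84):
Base rate for 5255.85 is 4%.
Origin Faray is the FTA partner but 5255.85 is not on the preference list; base rate stands.
Duty = ¥555,035.84 × 4% = ¥22,201.43.
Line 4 (8101.19, Quenica, 2,879 liters, ¥559,188.17):
Base rate for 8101.19 is ¥6.56/liter.
Duty = 2,879 × ¥6.56 = ¥18,886.24.
Total = ¥25,072.65 + ¥24,944.15 + ¥22,201.43 + ¥18,886.24 = ¥91,104.47.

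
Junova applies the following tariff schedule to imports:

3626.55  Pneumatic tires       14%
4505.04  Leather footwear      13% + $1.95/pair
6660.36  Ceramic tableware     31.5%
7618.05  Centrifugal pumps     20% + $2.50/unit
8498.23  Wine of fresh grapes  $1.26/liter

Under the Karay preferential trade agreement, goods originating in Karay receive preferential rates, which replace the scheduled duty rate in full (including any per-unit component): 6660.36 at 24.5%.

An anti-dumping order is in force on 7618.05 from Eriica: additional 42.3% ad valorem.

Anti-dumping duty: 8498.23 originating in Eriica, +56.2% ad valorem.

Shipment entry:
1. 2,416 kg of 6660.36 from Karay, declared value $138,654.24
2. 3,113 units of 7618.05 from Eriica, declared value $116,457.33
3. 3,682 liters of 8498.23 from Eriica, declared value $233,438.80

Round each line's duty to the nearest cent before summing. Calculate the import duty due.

Line 1 (6660.36, Karay, 2,416 kg, $138,654.24):
Base rate for 6660.36 is 31.5%.
Origin Karay qualifies under the Junova–Karay agreement and 6660.36 is covered: preferential rate 24.5% applies instead.
Duty = $138,654.24 × 24.5% = $33,970.29.
Line 2 (7618.05, Eriica, 3,113 units, $116,457.33):
Base rate for 7618.05 is 20% + $2.50/unit.
Additional duty on 7618.05 from Eriica: +42.3%. Applied ad valorem rate: 20% + 42.3% = 62.3%.
Duty = $116,457.33 × 62.3% + 3,113 × $2.50 = $80,335.42.
Line 3 (8498.23, Eriica, 3,682 liters, $233,438.80):
Base rate for 8498.23 is $1.26/liter.
Additional duty on 8498.23 from Eriica: +56.2% ad valorem. Applied ad valorem rate = 56.2%.
Duty = $233,438.80 × 56.2% + 3,682 × $1.26 = $135,831.93.
Total = $33,970.29 + $80,335.42 + $135,831.93 = $250,137.64.

$250,137.64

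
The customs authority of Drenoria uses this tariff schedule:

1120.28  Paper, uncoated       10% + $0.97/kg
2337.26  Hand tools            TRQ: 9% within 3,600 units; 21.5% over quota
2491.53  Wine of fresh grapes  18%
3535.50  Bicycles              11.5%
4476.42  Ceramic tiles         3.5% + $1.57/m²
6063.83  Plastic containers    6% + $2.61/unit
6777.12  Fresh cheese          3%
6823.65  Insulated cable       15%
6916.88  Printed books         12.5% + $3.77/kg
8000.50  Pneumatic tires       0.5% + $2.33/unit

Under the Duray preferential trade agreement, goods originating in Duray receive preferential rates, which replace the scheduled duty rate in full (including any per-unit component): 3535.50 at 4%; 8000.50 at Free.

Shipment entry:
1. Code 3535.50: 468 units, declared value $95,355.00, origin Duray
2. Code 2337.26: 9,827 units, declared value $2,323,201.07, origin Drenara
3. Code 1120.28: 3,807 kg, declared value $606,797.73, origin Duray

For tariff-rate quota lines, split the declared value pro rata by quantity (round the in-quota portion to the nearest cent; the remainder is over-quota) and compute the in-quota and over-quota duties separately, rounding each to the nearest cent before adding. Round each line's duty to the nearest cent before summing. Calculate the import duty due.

Line 1 (3535.50, Duray, 468 units, $95,355.00):
Base rate for 3535.50 is 11.5%.
Origin Duray qualifies under the Drenoria–Duray agreement and 3535.50 is covered: preferential rate 4% applies instead.
Duty = $95,355.00 × 4% = $3,814.20.
Line 2 (2337.26, Drenara, 9,827 units, $2,323,201.07):
Code 2337.26 is under a tariff-rate quota (threshold 3,600 units). In-quota: 3,600 units at 9%; over-quota: 6,227 units at 21.5%.
Pro-rata value split: in-quota = $2,323,201.07 × 3,600/9,827 = $851,076.00; over-quota = $2,323,201.07 − $851,076.00 = $1,472,125.07.
In-quota duty = $851,076.00 × 9% = $76,596.84. Over-quota duty = $1,472,125.07 × 21.5% = $316,506.89.
Line duty = $76,596.84 + $316,506.89 = $393,103.73.
Line 3 (1120.28, Duray, 3,807 kg, $606,797.73):
Base rate for 1120.28 is 10% + $0.97/kg.
Origin Duray is the FTA partner but 1120.28 is not on the preference list; base rate stands.
Duty = $606,797.73 × 10% + 3,807 × $0.97 = $64,372.56.
Total = $3,814.20 + $393,103.73 + $64,372.56 = $461,290.49.

$461,290.49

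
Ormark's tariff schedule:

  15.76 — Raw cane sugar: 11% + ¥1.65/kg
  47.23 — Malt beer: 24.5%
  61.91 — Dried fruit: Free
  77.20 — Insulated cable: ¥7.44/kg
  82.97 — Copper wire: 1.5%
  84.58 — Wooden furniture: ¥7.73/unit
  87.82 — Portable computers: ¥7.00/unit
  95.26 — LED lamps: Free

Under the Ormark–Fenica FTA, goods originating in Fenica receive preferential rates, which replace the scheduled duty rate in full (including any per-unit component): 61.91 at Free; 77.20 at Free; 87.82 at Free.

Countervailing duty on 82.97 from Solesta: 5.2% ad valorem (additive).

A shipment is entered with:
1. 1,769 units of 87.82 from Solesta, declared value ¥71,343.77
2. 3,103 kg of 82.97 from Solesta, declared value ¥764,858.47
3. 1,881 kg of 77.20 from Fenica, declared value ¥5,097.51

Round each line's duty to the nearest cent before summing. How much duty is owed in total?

Line 1 (87.82, Solesta, 1,769 units, ¥71,343.77):
Base rate for 87.82 is ¥7.00/unit.
87.82 has an FTA preferential rate, but origin Solesta is not Fenica; base rate stands.
Duty = 1,769 × ¥7.00 = ¥12,383.00.
Line 2 (82.97, Solesta, 3,103 kg, ¥764,858.47):
Base rate for 82.97 is 1.5%.
Additional duty on 82.97 from Solesta: +5.2%. Applied ad valorem rate: 1.5% + 5.2% = 6.7%.
Duty = ¥764,858.47 × 6.7% = ¥51,245.52.
Line 3 (77.20, Fenica, 1,881 kg, ¥5,097.51):
Base rate for 77.20 is ¥7.44/kg.
Origin Fenica qualifies under the Ormark–Fenica agreement and 77.20 is covered: preferential rate Free applies instead.
Duty = ¥5,097.51 × 0% = ¥0.00.
Total = ¥12,383.00 + ¥51,245.52 + ¥0.00 = ¥63,628.52.

¥63,628.52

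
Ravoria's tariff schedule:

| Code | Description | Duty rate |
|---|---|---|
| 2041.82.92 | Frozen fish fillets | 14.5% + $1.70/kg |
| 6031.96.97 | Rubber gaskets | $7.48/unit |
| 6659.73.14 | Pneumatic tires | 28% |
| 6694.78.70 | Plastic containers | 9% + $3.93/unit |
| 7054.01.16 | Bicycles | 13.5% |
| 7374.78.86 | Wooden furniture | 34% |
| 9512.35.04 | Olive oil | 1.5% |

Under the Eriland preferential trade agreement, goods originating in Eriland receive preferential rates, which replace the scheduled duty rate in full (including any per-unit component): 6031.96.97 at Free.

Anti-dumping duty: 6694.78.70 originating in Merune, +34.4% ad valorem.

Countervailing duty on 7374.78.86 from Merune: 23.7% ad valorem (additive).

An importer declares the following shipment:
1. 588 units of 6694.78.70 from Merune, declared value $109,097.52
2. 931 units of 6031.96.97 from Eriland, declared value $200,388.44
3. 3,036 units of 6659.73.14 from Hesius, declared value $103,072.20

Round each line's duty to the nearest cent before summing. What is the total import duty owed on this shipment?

$78,519.38

Line 1 (6694.78.70, Merune, 588 units, $109,097.52):
Base rate for 6694.78.70 is 9% + $3.93/unit.
Additional duty on 6694.78.70 from Merune: +34.4%. Applied ad valorem rate: 9% + 34.4% = 43.4%.
Duty = $109,097.52 × 43.4% + 588 × $3.93 = $49,659.16.
Line 2 (6031.96.97, Eriland, 931 units, $200,388.44):
Base rate for 6031.96.97 is $7.48/unit.
Origin Eriland qualifies under the Ravoria–Eriland agreement and 6031.96.97 is covered: preferential rate Free applies instead.
Duty = $200,388.44 × 0% = $0.00.
Line 3 (6659.73.14, Hesius, 3,036 units, $103,072.20):
Base rate for 6659.73.14 is 28%.
Duty = $103,072.20 × 28% = $28,860.22.
Total = $49,659.16 + $0.00 + $28,860.22 = $78,519.38.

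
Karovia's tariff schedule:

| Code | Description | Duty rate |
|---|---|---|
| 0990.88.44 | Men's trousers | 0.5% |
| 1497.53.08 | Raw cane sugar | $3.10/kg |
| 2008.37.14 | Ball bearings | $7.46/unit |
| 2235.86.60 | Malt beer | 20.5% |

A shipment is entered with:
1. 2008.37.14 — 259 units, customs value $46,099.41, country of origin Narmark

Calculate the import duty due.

$1,932.14

Line 1 (2008.37.14, Narmark, 259 units, $46,099.41):
Base rate for 2008.37.14 is $7.46/unit.
Duty = 259 × $7.46 = $1,932.14.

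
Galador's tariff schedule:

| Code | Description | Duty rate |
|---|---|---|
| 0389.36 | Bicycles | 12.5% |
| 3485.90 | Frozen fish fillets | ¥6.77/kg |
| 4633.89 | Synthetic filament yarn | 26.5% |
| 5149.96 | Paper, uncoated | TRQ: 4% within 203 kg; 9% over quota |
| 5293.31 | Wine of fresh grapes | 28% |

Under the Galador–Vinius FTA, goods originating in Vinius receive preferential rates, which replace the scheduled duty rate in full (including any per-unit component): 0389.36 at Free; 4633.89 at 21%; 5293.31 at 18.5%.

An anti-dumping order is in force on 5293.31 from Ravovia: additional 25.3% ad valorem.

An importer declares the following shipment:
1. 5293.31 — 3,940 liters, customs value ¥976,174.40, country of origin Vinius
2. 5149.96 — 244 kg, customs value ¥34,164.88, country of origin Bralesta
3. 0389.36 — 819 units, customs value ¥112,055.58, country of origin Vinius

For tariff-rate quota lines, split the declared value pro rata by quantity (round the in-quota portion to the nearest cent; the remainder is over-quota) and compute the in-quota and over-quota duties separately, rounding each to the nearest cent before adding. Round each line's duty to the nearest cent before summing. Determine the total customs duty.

¥182,245.89

Line 1 (5293.31, Vinius, 3,940 liters, ¥976,174.40):
Base rate for 5293.31 is 28%.
Origin Vinius qualifies under the Galador–Vinius agreement and 5293.31 is covered: preferential rate 18.5% applies instead.
The additional-duty order on 5293.31 targets Ravovia, not Vinius; it does not apply.
Duty = ¥976,174.40 × 18.5% = ¥180,592.26.
Line 2 (5149.96, Bralesta, 244 kg, ¥34,164.88):
Code 5149.96 is under a tariff-rate quota (threshold 203 kg). In-quota: 203 kg at 4%; over-quota: 41 kg at 9%.
Pro-rata value split: in-quota = ¥34,164.88 × 203/244 = ¥28,424.06; over-quota = ¥34,164.88 − ¥28,424.06 = ¥5,740.82.
In-quota duty = ¥28,424.06 × 4% = ¥1,136.96. Over-quota duty = ¥5,740.82 × 9% = ¥516.67.
Line duty = ¥1,136.96 + ¥516.67 = ¥1,653.63.
Line 3 (0389.36, Vinius, 819 units, ¥112,055.58):
Base rate for 0389.36 is 12.5%.
Origin Vinius qualifies under the Galador–Vinius agreement and 0389.36 is covered: preferential rate Free applies instead.
Duty = ¥112,055.58 × 0% = ¥0.00.
Total = ¥180,592.26 + ¥1,653.63 + ¥0.00 = ¥182,245.89.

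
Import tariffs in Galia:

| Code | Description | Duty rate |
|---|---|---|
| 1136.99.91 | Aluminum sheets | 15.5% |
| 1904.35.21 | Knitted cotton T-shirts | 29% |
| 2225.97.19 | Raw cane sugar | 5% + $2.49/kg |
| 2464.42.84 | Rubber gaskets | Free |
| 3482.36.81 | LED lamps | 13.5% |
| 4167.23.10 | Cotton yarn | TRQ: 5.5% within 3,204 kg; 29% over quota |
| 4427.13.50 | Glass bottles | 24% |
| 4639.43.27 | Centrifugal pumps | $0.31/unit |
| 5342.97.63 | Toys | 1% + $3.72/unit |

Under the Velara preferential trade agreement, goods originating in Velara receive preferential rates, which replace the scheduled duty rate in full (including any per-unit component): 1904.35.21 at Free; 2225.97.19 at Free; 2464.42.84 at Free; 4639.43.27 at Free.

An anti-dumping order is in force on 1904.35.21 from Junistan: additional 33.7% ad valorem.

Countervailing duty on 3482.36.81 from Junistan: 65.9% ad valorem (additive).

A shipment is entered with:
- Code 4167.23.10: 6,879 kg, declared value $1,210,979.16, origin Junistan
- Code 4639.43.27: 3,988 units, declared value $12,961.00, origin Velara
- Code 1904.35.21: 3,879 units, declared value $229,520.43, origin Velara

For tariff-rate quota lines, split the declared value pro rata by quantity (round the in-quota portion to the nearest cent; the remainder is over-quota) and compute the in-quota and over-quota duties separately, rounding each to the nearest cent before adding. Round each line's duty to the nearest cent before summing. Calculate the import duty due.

Line 1 (4167.23.10, Junistan, 6,879 kg, $1,210,979.16):
Code 4167.23.10 is under a tariff-rate quota (threshold 3,204 kg). In-quota: 3,204 kg at 5.5%; over-quota: 3,675 kg at 29%.
Pro-rata value split: in-quota = $1,210,979.16 × 3,204/6,879 = $564,032.16; over-quota = $1,210,979.16 − $564,032.16 = $646,947.00.
In-quota duty = $564,032.16 × 5.5% = $31,021.77. Over-quota duty = $646,947.00 × 29% = $187,614.63.
Line duty = $31,021.77 + $187,614.63 = $218,636.40.
Line 2 (4639.43.27, Velara, 3,988 units, $12,961.00):
Base rate for 4639.43.27 is $0.31/unit.
Origin Velara qualifies under the Galia–Velara agreement and 4639.43.27 is covered: preferential rate Free applies instead.
Duty = $12,961.00 × 0% = $0.00.
Line 3 (1904.35.21, Velara, 3,879 units, $229,520.43):
Base rate for 1904.35.21 is 29%.
Origin Velara qualifies under the Galia–Velara agreement and 1904.35.21 is covered: preferential rate Free applies instead.
The additional-duty order on 1904.35.21 targets Junistan, not Velara; it does not apply.
Duty = $229,520.43 × 0% = $0.00.
Total = $218,636.40 + $0.00 + $0.00 = $218,636.40.

$218,636.40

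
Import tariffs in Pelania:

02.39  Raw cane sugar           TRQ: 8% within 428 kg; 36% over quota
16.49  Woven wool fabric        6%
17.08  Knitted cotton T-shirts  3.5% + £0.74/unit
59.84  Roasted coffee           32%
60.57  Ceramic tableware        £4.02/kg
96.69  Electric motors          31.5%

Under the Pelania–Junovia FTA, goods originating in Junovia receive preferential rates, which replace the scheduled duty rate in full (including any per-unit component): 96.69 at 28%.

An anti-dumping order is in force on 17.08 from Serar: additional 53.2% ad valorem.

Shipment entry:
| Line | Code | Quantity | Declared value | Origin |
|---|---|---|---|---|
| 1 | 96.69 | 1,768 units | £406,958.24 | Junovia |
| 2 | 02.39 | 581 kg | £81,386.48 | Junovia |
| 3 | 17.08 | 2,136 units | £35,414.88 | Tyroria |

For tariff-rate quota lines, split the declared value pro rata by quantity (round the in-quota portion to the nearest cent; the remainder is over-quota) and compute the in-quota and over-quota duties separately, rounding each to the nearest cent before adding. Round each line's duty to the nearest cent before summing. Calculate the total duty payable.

£129,280.42

Line 1 (96.69, Junovia, 1,768 units, £406,958.24):
Base rate for 96.69 is 31.5%.
Origin Junovia qualifies under the Pelania–Junovia agreement and 96.69 is covered: preferential rate 28% applies instead.
Duty = £406,958.24 × 28% = £113,948.31.
Line 2 (02.39, Junovia, 581 kg, £81,386.48):
Code 02.39 is under a tariff-rate quota (threshold 428 kg). In-quota: 428 kg at 8%; over-quota: 153 kg at 36%.
Pro-rata value split: in-quota = £81,386.48 × 428/581 = £59,954.24; over-quota = £81,386.48 − £59,954.24 = £21,432.24.
In-quota duty = £59,954.24 × 8% = £4,796.34. Over-quota duty = £21,432.24 × 36% = £7,715.61.
Line duty = £4,796.34 + £7,715.61 = £12,511.95.
Line 3 (17.08, Tyroria, 2,136 units, £35,414.88):
Base rate for 17.08 is 3.5% + £0.74/unit.
The additional-duty order on 17.08 targets Serar, not Tyroria; it does not apply.
Duty = £35,414.88 × 3.5% + 2,136 × £0.74 = £2,820.16.
Total = £113,948.31 + £12,511.95 + £2,820.16 = £129,280.42.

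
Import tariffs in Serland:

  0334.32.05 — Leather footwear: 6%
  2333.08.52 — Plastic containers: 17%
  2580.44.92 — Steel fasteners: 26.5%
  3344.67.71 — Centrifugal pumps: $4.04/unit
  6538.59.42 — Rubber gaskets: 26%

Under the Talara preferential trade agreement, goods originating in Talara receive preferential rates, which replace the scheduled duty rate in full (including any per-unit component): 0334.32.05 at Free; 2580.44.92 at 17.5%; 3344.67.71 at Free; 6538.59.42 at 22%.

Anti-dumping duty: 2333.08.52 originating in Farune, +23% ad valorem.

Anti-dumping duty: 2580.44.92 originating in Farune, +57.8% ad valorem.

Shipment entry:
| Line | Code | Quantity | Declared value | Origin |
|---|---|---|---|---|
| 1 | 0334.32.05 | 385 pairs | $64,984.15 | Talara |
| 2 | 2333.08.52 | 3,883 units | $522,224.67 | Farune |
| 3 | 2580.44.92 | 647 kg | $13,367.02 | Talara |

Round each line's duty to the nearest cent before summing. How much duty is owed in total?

Line 1 (0334.32.05, Talara, 385 pairs, $64,984.15):
Base rate for 0334.32.05 is 6%.
Origin Talara qualifies under the Serland–Talara agreement and 0334.32.05 is covered: preferential rate Free applies instead.
Duty = $64,984.15 × 0% = $0.00.
Line 2 (2333.08.52, Farune, 3,883 units, $522,224.67):
Base rate for 2333.08.52 is 17%.
Additional duty on 2333.08.52 from Farune: +23%. Applied ad valorem rate: 17% + 23% = 40%.
Duty = $522,224.67 × 40% = $208,889.87.
Line 3 (2580.44.92, Talara, 647 kg, $13,367.02):
Base rate for 2580.44.92 is 26.5%.
Origin Talara qualifies under the Serland–Talara agreement and 2580.44.92 is covered: preferential rate 17.5% applies instead.
The additional-duty order on 2580.44.92 targets Farune, not Talara; it does not apply.
Duty = $13,367.02 × 17.5% = $2,339.23.
Total = $0.00 + $208,889.87 + $2,339.23 = $211,229.10.

$211,229.10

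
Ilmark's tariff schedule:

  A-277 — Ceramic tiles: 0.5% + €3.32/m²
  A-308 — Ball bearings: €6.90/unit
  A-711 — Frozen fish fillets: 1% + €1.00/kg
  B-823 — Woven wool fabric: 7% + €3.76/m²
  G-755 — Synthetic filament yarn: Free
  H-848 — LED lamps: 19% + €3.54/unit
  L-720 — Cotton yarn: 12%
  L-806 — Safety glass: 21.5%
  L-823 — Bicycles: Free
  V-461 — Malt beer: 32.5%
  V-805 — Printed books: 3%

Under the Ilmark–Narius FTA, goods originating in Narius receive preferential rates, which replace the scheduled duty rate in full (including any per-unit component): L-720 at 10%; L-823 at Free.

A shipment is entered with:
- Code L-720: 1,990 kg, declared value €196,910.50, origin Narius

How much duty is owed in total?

Line 1 (L-720, Narius, 1,990 kg, €196,910.50):
Base rate for L-720 is 12%.
Origin Narius qualifies under the Ilmark–Narius agreement and L-720 is covered: preferential rate 10% applies instead.
Duty = €196,910.50 × 10% = €19,691.05.

€19,691.05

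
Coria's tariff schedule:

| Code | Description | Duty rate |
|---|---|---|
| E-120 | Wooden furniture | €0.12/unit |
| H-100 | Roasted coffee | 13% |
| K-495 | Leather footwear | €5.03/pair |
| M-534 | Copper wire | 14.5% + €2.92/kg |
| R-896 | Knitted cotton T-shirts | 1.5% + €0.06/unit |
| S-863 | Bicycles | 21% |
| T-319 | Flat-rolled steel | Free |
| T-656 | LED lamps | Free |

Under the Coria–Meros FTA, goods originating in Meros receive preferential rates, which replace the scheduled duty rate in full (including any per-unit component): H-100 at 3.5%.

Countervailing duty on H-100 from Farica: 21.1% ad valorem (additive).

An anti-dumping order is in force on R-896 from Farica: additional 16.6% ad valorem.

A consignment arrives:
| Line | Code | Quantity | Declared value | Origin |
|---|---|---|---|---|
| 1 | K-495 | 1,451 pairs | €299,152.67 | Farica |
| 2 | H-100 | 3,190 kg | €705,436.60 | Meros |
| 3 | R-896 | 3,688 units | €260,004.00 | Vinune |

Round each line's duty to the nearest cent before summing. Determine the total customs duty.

Line 1 (K-495, Farica, 1,451 pairs, €299,152.67):
Base rate for K-495 is €5.03/pair.
Duty = 1,451 × €5.03 = €7,298.53.
Line 2 (H-100, Meros, 3,190 kg, €705,436.60):
Base rate for H-100 is 13%.
Origin Meros qualifies under the Coria–Meros agreement and H-100 is covered: preferential rate 3.5% applies instead.
The additional-duty order on H-100 targets Farica, not Meros; it does not apply.
Duty = €705,436.60 × 3.5% = €24,690.28.
Line 3 (R-896, Vinune, 3,688 units, €260,004.00):
Base rate for R-896 is 1.5% + €0.06/unit.
The additional-duty order on R-896 targets Farica, not Vinune; it does not apply.
Duty = €260,004.00 × 1.5% + 3,688 × €0.06 = €4,121.34.
Total = €7,298.53 + €24,690.28 + €4,121.34 = €36,110.15.

€36,110.15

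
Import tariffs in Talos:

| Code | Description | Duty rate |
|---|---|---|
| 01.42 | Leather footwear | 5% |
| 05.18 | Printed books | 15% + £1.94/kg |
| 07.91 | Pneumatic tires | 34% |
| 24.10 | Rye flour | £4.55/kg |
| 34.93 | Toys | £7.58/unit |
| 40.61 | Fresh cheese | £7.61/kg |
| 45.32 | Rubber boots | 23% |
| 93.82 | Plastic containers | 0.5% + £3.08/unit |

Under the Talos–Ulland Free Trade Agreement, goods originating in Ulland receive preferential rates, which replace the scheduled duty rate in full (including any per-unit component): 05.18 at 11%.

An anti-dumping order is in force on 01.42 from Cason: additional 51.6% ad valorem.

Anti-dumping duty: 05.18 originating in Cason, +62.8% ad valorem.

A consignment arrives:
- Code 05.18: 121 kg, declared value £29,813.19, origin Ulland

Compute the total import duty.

Line 1 (05.18, Ulland, 121 kg, £29,813.19):
Base rate for 05.18 is 15% + £1.94/kg.
Origin Ulland qualifies under the Talos–Ulland agreement and 05.18 is covered: preferential rate 11% applies instead.
The additional-duty order on 05.18 targets Cason, not Ulland; it does not apply.
Duty = £29,813.19 × 11% = £3,279.45.

£3,279.45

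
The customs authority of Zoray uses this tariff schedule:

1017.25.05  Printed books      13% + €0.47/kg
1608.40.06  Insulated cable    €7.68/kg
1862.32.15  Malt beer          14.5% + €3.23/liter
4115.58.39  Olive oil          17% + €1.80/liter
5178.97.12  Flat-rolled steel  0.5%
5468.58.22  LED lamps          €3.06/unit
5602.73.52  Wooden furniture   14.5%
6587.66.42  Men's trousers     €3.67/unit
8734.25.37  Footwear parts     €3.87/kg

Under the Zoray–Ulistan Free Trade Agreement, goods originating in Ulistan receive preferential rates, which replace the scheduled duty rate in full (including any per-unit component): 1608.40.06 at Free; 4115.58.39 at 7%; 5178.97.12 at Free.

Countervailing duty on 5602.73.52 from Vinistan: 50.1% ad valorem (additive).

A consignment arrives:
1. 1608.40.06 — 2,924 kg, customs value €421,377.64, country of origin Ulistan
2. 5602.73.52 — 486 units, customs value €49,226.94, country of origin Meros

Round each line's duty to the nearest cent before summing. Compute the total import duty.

€7,137.91

Line 1 (1608.40.06, Ulistan, 2,924 kg, €421,377.64):
Base rate for 1608.40.06 is €7.68/kg.
Origin Ulistan qualifies under the Zoray–Ulistan agreement and 1608.40.06 is covered: preferential rate Free applies instead.
Duty = €421,377.64 × 0% = €0.00.
Line 2 (5602.73.52, Meros, 486 units, €49,226.94):
Base rate for 5602.73.52 is 14.5%.
The additional-duty order on 5602.73.52 targets Vinistan, not Meros; it does not apply.
Duty = €49,226.94 × 14.5% = €7,137.91.
Total = €0.00 + €7,137.91 = €7,137.91.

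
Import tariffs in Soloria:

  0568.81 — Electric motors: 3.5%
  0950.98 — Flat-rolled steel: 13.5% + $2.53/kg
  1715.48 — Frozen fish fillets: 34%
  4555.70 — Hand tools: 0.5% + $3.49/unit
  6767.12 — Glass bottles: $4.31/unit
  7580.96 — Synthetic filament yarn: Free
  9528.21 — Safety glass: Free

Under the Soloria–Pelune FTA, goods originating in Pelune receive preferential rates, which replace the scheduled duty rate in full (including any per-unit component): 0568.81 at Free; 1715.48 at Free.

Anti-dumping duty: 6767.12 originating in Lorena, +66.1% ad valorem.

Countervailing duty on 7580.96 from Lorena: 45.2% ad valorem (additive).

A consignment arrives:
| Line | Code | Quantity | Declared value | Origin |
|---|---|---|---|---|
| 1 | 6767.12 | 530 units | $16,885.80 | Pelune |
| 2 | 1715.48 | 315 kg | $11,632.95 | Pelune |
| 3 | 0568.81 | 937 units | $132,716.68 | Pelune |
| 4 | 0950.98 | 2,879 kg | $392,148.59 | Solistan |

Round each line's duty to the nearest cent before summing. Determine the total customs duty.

$62,508.23

Line 1 (6767.12, Pelune, 530 units, $16,885.80):
Base rate for 6767.12 is $4.31/unit.
Origin Pelune is the FTA partner but 6767.12 is not on the preference list; base rate stands.
The additional-duty order on 6767.12 targets Lorena, not Pelune; it does not apply.
Duty = 530 × $4.31 = $2,284.30.
Line 2 (1715.48, Pelune, 315 kg, $11,632.95):
Base rate for 1715.48 is 34%.
Origin Pelune qualifies under the Soloria–Pelune agreement and 1715.48 is covered: preferential rate Free applies instead.
Duty = $11,632.95 × 0% = $0.00.
Line 3 (0568.81, Pelune, 937 units, $132,716.68):
Base rate for 0568.81 is 3.5%.
Origin Pelune qualifies under the Soloria–Pelune agreement and 0568.81 is covered: preferential rate Free applies instead.
Duty = $132,716.68 × 0% = $0.00.
Line 4 (0950.98, Solistan, 2,879 kg, $392,148.59):
Base rate for 0950.98 is 13.5% + $2.53/kg.
Duty = $392,148.59 × 13.5% + 2,879 × $2.53 = $60,223.93.
Total = $2,284.30 + $0.00 + $0.00 + $60,223.93 = $62,508.23.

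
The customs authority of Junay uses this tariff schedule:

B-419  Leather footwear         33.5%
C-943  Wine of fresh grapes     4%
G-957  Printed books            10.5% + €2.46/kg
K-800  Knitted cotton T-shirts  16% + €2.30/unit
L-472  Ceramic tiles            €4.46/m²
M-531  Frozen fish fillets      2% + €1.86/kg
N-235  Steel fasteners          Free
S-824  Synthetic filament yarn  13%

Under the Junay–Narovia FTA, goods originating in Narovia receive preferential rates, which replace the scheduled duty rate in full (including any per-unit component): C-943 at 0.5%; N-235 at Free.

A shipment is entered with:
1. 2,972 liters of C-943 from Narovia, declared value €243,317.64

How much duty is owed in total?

Line 1 (C-943, Narovia, 2,972 liters, €243,317.64):
Base rate for C-943 is 4%.
Origin Narovia qualifies under the Junay–Narovia agreement and C-943 is covered: preferential rate 0.5% applies instead.
Duty = €243,317.64 × 0.5% = €1,216.59.

€1,216.59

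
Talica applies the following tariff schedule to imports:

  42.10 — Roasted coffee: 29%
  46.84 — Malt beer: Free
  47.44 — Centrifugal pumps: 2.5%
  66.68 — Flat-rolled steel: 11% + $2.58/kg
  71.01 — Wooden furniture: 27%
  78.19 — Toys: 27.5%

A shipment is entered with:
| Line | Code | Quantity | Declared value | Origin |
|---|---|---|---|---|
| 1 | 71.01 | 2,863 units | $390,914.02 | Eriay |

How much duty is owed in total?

Line 1 (71.01, Eriay, 2,863 units, $390,914.02):
Base rate for 71.01 is 27%.
Duty = $390,914.02 × 27% = $105,546.79.

$105,546.79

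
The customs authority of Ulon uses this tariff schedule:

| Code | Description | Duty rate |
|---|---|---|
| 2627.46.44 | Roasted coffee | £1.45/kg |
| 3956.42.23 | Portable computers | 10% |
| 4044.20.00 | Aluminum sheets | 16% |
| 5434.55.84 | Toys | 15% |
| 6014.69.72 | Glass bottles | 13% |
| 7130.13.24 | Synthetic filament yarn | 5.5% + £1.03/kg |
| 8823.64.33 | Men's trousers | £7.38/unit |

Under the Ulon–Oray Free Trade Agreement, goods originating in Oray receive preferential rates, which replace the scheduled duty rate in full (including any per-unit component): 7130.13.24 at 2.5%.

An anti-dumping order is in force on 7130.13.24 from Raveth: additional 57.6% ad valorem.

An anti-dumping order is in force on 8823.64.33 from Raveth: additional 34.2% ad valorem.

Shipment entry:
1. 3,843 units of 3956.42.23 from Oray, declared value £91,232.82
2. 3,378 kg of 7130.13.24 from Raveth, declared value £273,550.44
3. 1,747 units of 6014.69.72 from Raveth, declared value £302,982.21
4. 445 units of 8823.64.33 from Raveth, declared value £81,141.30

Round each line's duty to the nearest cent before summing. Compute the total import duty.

£255,635.06

Line 1 (3956.42.23, Oray, 3,843 units, £91,232.82):
Base rate for 3956.42.23 is 10%.
Origin Oray is the FTA partner but 3956.42.23 is not on the preference list; base rate stands.
Duty = £91,232.82 × 10% = £9,123.28.
Line 2 (7130.13.24, Raveth, 3,378 kg, £273,550.44):
Base rate for 7130.13.24 is 5.5% + £1.03/kg.
7130.13.24 has an FTA preferential rate, but origin Raveth is not Oray; base rate stands.
Additional duty on 7130.13.24 from Raveth: +57.6%. Applied ad valorem rate: 5.5% + 57.6% = 63.1%.
Duty = £273,550.44 × 63.1% + 3,378 × £1.03 = £176,089.67.
Line 3 (6014.69.72, Raveth, 1,747 units, £302,982.21):
Base rate for 6014.69.72 is 13%.
Duty = £302,982.21 × 13% = £39,387.69.
Line 4 (8823.64.33, Raveth, 445 units, £81,141.30):
Base rate for 8823.64.33 is £7.38/unit.
Additional duty on 8823.64.33 from Raveth: +34.2% ad valorem. Applied ad valorem rate = 34.2%.
Duty = £81,141.30 × 34.2% + 445 × £7.38 = £31,034.42.
Total = £9,123.28 + £176,089.67 + £39,387.69 + £31,034.42 = £255,635.06.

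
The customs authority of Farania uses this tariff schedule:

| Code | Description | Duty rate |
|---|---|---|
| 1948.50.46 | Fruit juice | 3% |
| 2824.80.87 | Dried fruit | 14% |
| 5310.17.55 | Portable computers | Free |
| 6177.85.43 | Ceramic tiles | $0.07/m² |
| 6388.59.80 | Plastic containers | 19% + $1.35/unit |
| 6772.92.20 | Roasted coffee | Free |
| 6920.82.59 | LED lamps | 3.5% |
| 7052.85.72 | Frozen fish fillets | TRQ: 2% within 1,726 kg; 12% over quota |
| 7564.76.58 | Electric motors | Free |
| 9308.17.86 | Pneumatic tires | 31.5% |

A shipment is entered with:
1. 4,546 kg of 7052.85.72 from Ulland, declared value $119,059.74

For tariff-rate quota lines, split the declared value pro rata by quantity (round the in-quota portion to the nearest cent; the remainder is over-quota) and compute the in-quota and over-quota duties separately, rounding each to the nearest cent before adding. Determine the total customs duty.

Line 1 (7052.85.72, Ulland, 4,546 kg, $119,059.74):
Code 7052.85.72 is under a tariff-rate quota (threshold 1,726 kg). In-quota: 1,726 kg at 2%; over-quota: 2,820 kg at 12%.
Pro-rata value split: in-quota = $119,059.74 × 1,726/4,546 = $45,203.94; over-quota = $119,059.74 − $45,203.94 = $73,855.80.
In-quota duty = $45,203.94 × 2% = $904.08. Over-quota duty = $73,855.80 × 12% = $8,862.70.
Line duty = $904.08 + $8,862.70 = $9,766.78.

$9,766.78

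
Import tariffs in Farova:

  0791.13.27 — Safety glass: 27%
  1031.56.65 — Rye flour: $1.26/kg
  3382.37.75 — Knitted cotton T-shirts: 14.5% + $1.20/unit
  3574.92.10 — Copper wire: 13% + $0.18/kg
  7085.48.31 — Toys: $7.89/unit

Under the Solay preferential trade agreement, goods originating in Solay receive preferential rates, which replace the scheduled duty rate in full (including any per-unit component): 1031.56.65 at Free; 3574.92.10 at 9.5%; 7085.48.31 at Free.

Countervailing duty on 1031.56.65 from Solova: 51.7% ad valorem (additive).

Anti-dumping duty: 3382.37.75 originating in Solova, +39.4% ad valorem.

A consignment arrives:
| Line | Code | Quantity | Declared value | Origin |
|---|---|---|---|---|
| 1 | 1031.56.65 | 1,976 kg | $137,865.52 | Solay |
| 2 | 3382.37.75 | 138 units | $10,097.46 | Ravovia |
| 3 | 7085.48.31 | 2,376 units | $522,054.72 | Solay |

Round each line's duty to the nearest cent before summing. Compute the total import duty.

Line 1 (1031.56.65, Solay, 1,976 kg, $137,865.52):
Base rate for 1031.56.65 is $1.26/kg.
Origin Solay qualifies under the Farova–Solay agreement and 1031.56.65 is covered: preferential rate Free applies instead.
The additional-duty order on 1031.56.65 targets Solova, not Solay; it does not apply.
Duty = $137,865.52 × 0% = $0.00.
Line 2 (3382.37.75, Ravovia, 138 units, $10,097.46):
Base rate for 3382.37.75 is 14.5% + $1.20/unit.
The additional-duty order on 3382.37.75 targets Solova, not Ravovia; it does not apply.
Duty = $10,097.46 × 14.5% + 138 × $1.20 = $1,629.73.
Line 3 (7085.48.31, Solay, 2,376 units, $522,054.72):
Base rate for 7085.48.31 is $7.89/unit.
Origin Solay qualifies under the Farova–Solay agreement and 7085.48.31 is covered: preferential rate Free applies instead.
Duty = $522,054.72 × 0% = $0.00.
Total = $0.00 + $1,629.73 + $0.00 = $1,629.73.

$1,629.73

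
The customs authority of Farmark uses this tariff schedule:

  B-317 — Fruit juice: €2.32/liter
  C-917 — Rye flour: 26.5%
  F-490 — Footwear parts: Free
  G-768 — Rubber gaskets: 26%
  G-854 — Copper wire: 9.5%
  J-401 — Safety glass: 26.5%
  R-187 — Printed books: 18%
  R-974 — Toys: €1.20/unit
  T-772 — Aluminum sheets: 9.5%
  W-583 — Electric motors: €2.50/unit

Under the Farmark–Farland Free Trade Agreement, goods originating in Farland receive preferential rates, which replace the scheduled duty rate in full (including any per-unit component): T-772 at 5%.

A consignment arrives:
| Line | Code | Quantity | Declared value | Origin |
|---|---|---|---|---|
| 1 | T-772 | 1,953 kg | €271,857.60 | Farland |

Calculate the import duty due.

€13,592.88

Line 1 (T-772, Farland, 1,953 kg, €271,857.60):
Base rate for T-772 is 9.5%.
Origin Farland qualifies under the Farmark–Farland agreement and T-772 is covered: preferential rate 5% applies instead.
Duty = €271,857.60 × 5% = €13,592.88.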